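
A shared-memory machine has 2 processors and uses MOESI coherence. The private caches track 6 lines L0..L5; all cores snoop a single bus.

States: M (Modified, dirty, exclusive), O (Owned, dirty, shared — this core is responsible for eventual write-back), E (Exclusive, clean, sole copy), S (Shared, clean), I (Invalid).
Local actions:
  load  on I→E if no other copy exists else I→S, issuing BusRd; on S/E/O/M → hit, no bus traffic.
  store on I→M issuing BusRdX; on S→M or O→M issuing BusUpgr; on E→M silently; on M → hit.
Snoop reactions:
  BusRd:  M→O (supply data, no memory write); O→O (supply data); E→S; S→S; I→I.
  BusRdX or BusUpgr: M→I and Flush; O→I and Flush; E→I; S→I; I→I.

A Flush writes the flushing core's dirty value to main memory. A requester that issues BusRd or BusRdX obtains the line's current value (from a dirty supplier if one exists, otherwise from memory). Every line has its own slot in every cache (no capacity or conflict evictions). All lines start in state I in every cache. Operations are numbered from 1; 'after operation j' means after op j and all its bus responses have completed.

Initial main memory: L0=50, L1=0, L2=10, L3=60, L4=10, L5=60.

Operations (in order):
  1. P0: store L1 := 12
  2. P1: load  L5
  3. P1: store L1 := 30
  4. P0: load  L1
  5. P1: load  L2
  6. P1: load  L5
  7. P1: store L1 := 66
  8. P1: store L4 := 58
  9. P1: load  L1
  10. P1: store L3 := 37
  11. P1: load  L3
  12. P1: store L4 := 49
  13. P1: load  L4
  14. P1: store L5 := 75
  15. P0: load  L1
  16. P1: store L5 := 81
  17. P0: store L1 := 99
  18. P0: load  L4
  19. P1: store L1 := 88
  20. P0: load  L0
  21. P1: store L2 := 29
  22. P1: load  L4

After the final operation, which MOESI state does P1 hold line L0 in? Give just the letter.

step 1: P0: store L1 := 12  ⟶  MI  (L1)  txn=BusRdX  M[L1]=0
step 2: P1: load  L5  ⟶  IE  (L5)  txn=BusRd  M[L5]=60
step 3: P1: store L1 := 30  ⟶  IM  (L1)  txn=BusRdX+Flush  M[L1]=12
step 4: P0: load  L1  ⟶  SO  (L1)  txn=BusRd  M[L1]=12
step 5: P1: load  L2  ⟶  IE  (L2)  txn=BusRd  M[L2]=10
step 6: P1: load  L5  ⟶  IE  (L5)  txn=∅  M[L5]=60
step 7: P1: store L1 := 66  ⟶  IM  (L1)  txn=BusUpgr  M[L1]=12
step 8: P1: store L4 := 58  ⟶  IM  (L4)  txn=BusRdX  M[L4]=10
step 9: P1: load  L1  ⟶  IM  (L1)  txn=∅  M[L1]=12
step 10: P1: store L3 := 37  ⟶  IM  (L3)  txn=BusRdX  M[L3]=60
step 11: P1: load  L3  ⟶  IM  (L3)  txn=∅  M[L3]=60
step 12: P1: store L4 := 49  ⟶  IM  (L4)  txn=∅  M[L4]=10
step 13: P1: load  L4  ⟶  IM  (L4)  txn=∅  M[L4]=10
step 14: P1: store L5 := 75  ⟶  IM  (L5)  txn=∅  M[L5]=60
step 15: P0: load  L1  ⟶  SO  (L1)  txn=BusRd  M[L1]=12
step 16: P1: store L5 := 81  ⟶  IM  (L5)  txn=∅  M[L5]=60
step 17: P0: store L1 := 99  ⟶  MI  (L1)  txn=BusUpgr+Flush  M[L1]=66
step 18: P0: load  L4  ⟶  SO  (L4)  txn=BusRd  M[L4]=10
step 19: P1: store L1 := 88  ⟶  IM  (L1)  txn=BusRdX+Flush  M[L1]=99
step 20: P0: load  L0  ⟶  EI  (L0)  txn=BusRd  M[L0]=50
step 21: P1: store L2 := 29  ⟶  IM  (L2)  txn=∅  M[L2]=10
step 22: P1: load  L4  ⟶  SO  (L4)  txn=∅  M[L4]=10

state = I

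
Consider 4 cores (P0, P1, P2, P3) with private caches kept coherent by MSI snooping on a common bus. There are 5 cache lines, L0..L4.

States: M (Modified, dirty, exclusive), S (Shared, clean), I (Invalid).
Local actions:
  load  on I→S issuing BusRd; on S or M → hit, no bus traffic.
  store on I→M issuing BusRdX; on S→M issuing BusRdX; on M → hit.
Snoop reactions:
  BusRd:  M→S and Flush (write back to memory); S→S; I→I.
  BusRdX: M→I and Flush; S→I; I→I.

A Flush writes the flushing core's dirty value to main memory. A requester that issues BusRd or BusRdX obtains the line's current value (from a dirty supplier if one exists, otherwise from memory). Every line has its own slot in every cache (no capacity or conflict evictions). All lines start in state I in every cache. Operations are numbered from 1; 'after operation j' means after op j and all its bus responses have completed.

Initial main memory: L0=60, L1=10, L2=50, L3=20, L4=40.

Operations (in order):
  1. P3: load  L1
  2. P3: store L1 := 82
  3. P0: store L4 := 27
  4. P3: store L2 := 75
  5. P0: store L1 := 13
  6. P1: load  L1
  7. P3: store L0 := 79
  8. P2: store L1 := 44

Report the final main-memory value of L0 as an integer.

memory[L0] = 60

1. P3: load  L1  bus=[BusRd]  L1: P0=I P1=I P2=I P3=S  mem[L1]=10
2. P3: store L1 := 82  bus=[BusRdX]  L1: P0=I P1=I P2=I P3=M  mem[L1]=10
3. P0: store L4 := 27  bus=[BusRdX]  L4: P0=M P1=I P2=I P3=I  mem[L4]=40
4. P3: store L2 := 75  bus=[BusRdX]  L2: P0=I P1=I P2=I P3=M  mem[L2]=50
5. P0: store L1 := 13  bus=[BusRdX,Flush]  L1: P0=M P1=I P2=I P3=I  mem[L1]=82
6. P1: load  L1  bus=[BusRd,Flush]  L1: P0=S P1=S P2=I P3=I  mem[L1]=13
7. P3: store L0 := 79  bus=[BusRdX]  L0: P0=I P1=I P2=I P3=M  mem[L0]=60
8. P2: store L1 := 44  bus=[BusRdX]  L1: P0=I P1=I P2=M P3=I  mem[L1]=13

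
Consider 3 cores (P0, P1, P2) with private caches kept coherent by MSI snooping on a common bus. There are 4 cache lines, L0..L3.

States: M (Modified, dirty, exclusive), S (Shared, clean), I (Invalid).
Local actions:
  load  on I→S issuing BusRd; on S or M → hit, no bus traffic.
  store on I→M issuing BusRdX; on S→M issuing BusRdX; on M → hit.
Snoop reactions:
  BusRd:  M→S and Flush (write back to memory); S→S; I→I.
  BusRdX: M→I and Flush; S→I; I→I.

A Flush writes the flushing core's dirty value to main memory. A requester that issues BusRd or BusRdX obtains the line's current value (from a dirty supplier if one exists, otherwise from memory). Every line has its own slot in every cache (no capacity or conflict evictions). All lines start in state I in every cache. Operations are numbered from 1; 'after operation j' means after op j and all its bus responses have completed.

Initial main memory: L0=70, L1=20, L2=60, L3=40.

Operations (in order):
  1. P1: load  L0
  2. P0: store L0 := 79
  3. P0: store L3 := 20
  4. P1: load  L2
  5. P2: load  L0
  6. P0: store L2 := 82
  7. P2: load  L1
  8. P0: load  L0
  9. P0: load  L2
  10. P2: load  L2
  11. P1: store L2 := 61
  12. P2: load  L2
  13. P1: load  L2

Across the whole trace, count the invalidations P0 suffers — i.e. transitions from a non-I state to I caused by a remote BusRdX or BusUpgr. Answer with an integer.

invalidations = 1

step 1: P1: load  L0  ⟶  ISI  (L0)  txn=BusRd  M[L0]=70
step 2: P0: store L0 := 79  ⟶  MII  (L0)  txn=BusRdX  M[L0]=70
step 3: P0: store L3 := 20  ⟶  MII  (L3)  txn=BusRdX  M[L3]=40
step 4: P1: load  L2  ⟶  ISI  (L2)  txn=BusRd  M[L2]=60
step 5: P2: load  L0  ⟶  SIS  (L0)  txn=BusRd+Flush  M[L0]=79
step 6: P0: store L2 := 82  ⟶  MII  (L2)  txn=BusRdX  M[L2]=60
step 7: P2: load  L1  ⟶  IIS  (L1)  txn=BusRd  M[L1]=20
step 8: P0: load  L0  ⟶  SIS  (L0)  txn=∅  M[L0]=79
step 9: P0: load  L2  ⟶  MII  (L2)  txn=∅  M[L2]=60
step 10: P2: load  L2  ⟶  SIS  (L2)  txn=BusRd+Flush  M[L2]=82
step 11: P1: store L2 := 61  ⟶  IMI  (L2)  txn=BusRdX  M[L2]=82
step 12: P2: load  L2  ⟶  ISS  (L2)  txn=BusRd+Flush  M[L2]=61
step 13: P1: load  L2  ⟶  ISS  (L2)  txn=∅  M[L2]=61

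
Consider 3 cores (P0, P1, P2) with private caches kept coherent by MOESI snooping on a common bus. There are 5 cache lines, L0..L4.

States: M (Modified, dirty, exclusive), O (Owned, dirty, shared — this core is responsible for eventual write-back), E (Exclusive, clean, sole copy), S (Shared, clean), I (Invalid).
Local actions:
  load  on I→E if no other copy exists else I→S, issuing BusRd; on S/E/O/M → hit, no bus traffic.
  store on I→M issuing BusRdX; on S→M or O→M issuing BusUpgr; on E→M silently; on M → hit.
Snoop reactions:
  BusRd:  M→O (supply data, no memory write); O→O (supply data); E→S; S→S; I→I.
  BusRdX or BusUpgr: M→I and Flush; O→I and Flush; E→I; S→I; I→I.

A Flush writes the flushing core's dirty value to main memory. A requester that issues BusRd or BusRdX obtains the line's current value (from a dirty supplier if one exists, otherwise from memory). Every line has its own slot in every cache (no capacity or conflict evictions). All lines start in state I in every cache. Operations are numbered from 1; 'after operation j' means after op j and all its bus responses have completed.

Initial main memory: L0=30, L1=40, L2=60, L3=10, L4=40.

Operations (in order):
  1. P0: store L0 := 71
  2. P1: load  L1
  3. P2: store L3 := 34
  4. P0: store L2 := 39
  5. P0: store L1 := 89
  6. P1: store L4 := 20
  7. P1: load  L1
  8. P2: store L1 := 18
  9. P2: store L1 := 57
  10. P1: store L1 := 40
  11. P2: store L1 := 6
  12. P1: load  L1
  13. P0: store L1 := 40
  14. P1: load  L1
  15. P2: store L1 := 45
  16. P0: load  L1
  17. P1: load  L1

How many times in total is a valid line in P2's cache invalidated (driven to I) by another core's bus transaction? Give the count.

step 1: P0: store L0 := 71  ⟶  MII  (L0)  txn=BusRdX  M[L0]=30
step 2: P1: load  L1  ⟶  IEI  (L1)  txn=BusRd  M[L1]=40
step 3: P2: store L3 := 34  ⟶  IIM  (L3)  txn=BusRdX  M[L3]=10
step 4: P0: store L2 := 39  ⟶  MII  (L2)  txn=BusRdX  M[L2]=60
step 5: P0: store L1 := 89  ⟶  MII  (L1)  txn=BusRdX  M[L1]=40
step 6: P1: store L4 := 20  ⟶  IMI  (L4)  txn=BusRdX  M[L4]=40
step 7: P1: load  L1  ⟶  OSI  (L1)  txn=BusRd  M[L1]=40
step 8: P2: store L1 := 18  ⟶  IIM  (L1)  txn=BusRdX+Flush  M[L1]=89
step 9: P2: store L1 := 57  ⟶  IIM  (L1)  txn=∅  M[L1]=89
step 10: P1: store L1 := 40  ⟶  IMI  (L1)  txn=BusRdX+Flush  M[L1]=57
step 11: P2: store L1 := 6  ⟶  IIM  (L1)  txn=BusRdX+Flush  M[L1]=40
step 12: P1: load  L1  ⟶  ISO  (L1)  txn=BusRd  M[L1]=40
step 13: P0: store L1 := 40  ⟶  MII  (L1)  txn=BusRdX+Flush  M[L1]=6
step 14: P1: load  L1  ⟶  OSI  (L1)  txn=BusRd  M[L1]=6
step 15: P2: store L1 := 45  ⟶  IIM  (L1)  txn=BusRdX+Flush  M[L1]=40
step 16: P0: load  L1  ⟶  SIO  (L1)  txn=BusRd  M[L1]=40
step 17: P1: load  L1  ⟶  SSO  (L1)  txn=BusRd  M[L1]=40

invalidations = 2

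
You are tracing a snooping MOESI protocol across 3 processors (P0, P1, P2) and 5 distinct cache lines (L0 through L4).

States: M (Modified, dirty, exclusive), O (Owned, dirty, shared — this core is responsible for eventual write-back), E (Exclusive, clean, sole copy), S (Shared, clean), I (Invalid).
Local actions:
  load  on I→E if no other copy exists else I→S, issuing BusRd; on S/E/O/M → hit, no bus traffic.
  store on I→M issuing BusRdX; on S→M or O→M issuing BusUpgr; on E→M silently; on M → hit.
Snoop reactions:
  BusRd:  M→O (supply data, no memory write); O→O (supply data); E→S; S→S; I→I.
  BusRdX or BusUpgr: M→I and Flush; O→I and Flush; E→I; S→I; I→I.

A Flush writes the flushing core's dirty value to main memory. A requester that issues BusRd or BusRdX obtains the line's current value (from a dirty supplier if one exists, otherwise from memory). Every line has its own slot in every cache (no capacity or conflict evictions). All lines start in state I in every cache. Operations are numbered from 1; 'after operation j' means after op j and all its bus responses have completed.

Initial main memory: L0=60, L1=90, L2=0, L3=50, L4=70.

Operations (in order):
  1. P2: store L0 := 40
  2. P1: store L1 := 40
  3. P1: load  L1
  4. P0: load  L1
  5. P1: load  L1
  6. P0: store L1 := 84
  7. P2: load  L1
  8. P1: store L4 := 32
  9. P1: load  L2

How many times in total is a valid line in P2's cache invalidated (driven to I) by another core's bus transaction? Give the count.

invalidations = 0

1. P2: store L0 := 40  bus=[BusRdX]  L0: P0=I P1=I P2=M  mem[L0]=60
2. P1: store L1 := 40  bus=[BusRdX]  L1: P0=I P1=M P2=I  mem[L1]=90
3. P1: load  L1  bus=[-]  L1: P0=I P1=M P2=I  mem[L1]=90
4. P0: load  L1  bus=[BusRd]  L1: P0=S P1=O P2=I  mem[L1]=90
5. P1: load  L1  bus=[-]  L1: P0=S P1=O P2=I  mem[L1]=90
6. P0: store L1 := 84  bus=[BusUpgr,Flush]  L1: P0=M P1=I P2=I  mem[L1]=40
7. P2: load  L1  bus=[BusRd]  L1: P0=O P1=I P2=S  mem[L1]=40
8. P1: store L4 := 32  bus=[BusRdX]  L4: P0=I P1=M P2=I  mem[L4]=70
9. P1: load  L2  bus=[BusRd]  L2: P0=I P1=E P2=I  mem[L2]=0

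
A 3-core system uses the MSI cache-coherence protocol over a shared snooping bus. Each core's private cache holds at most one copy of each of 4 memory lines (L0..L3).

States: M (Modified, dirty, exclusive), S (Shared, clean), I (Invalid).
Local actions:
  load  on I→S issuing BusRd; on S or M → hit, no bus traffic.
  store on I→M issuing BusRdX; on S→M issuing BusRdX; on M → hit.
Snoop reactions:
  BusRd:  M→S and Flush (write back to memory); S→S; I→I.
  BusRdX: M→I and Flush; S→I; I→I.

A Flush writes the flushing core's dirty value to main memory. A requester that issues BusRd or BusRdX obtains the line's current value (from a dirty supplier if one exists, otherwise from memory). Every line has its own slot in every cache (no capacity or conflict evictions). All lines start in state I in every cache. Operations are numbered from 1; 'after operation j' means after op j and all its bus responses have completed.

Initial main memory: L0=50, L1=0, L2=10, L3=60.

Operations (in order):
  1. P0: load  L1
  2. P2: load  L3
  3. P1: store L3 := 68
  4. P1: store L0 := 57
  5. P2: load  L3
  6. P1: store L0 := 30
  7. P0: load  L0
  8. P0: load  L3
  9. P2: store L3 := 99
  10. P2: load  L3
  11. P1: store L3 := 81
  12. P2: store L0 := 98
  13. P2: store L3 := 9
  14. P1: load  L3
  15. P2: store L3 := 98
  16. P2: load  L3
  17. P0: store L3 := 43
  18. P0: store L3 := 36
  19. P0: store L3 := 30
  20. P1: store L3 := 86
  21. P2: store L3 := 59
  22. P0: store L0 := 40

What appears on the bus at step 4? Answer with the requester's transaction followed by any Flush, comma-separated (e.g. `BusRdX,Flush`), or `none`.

  op1 P0: load  L1 → S/I/I on L1; bus BusRd; mem=0
  op2 P2: load  L3 → I/I/S on L3; bus BusRd; mem=60
  op3 P1: store L3 := 68 → I/M/I on L3; bus BusRdX; mem=60
  op4 P1: store L0 := 57 → I/M/I on L0; bus BusRdX; mem=50
  op5 P2: load  L3 → I/S/S on L3; bus BusRd Flush; mem=68
  op6 P1: store L0 := 30 → I/M/I on L0; bus (none); mem=50
  op7 P0: load  L0 → S/S/I on L0; bus BusRd Flush; mem=30
  op8 P0: load  L3 → S/S/S on L3; bus BusRd; mem=68
  op9 P2: store L3 := 99 → I/I/M on L3; bus BusRdX; mem=68
  op10 P2: load  L3 → I/I/M on L3; bus (none); mem=68
  op11 P1: store L3 := 81 → I/M/I on L3; bus BusRdX Flush; mem=99
  op12 P2: store L0 := 98 → I/I/M on L0; bus BusRdX; mem=30
  op13 P2: store L3 := 9 → I/I/M on L3; bus BusRdX Flush; mem=81
  op14 P1: load  L3 → I/S/S on L3; bus BusRd Flush; mem=9
  op15 P2: store L3 := 98 → I/I/M on L3; bus BusRdX; mem=9
  op16 P2: load  L3 → I/I/M on L3; bus (none); mem=9
  op17 P0: store L3 := 43 → M/I/I on L3; bus BusRdX Flush; mem=98
  op18 P0: store L3 := 36 → M/I/I on L3; bus (none); mem=98
  op19 P0: store L3 := 30 → M/I/I on L3; bus (none); mem=98
  op20 P1: store L3 := 86 → I/M/I on L3; bus BusRdX Flush; mem=30
  op21 P2: store L3 := 59 → I/I/M on L3; bus BusRdX Flush; mem=86
  op22 P0: store L0 := 40 → M/I/I on L0; bus BusRdX Flush; mem=98

bus = BusRdX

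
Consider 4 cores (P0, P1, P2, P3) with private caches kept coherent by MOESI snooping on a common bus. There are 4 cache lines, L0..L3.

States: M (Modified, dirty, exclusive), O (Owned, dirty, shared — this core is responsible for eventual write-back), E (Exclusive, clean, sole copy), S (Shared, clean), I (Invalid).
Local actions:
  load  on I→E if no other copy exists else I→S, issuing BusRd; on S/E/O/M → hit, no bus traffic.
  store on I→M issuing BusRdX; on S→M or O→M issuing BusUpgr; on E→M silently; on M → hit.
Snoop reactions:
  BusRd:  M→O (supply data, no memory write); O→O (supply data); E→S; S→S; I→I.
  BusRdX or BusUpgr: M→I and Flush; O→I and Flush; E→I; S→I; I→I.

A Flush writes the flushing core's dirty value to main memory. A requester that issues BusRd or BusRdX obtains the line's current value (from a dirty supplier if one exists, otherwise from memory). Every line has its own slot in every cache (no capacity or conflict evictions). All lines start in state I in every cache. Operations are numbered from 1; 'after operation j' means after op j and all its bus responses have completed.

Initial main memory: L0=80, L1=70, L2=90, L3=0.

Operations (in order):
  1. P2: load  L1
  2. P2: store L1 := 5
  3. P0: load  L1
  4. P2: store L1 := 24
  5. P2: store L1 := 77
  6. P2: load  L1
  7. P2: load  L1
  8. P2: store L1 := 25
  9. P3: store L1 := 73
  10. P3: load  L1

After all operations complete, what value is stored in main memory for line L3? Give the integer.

[1] P2: load  L1 | P0:I, P1:I, P2:E(70), P3:I | bus: BusRd
[2] P2: store L1 := 5 | P0:I, P1:I, P2:M(5), P3:I | bus: none
[3] P0: load  L1 | P0:S(5), P1:I, P2:O(5), P3:I | bus: BusRd
[4] P2: store L1 := 24 | P0:I, P1:I, P2:M(24), P3:I | bus: BusUpgr
[5] P2: store L1 := 77 | P0:I, P1:I, P2:M(77), P3:I | bus: none
[6] P2: load  L1 | P0:I, P1:I, P2:M(77), P3:I | bus: none
[7] P2: load  L1 | P0:I, P1:I, P2:M(77), P3:I | bus: none
[8] P2: store L1 := 25 | P0:I, P1:I, P2:M(25), P3:I | bus: none
[9] P3: store L1 := 73 | P0:I, P1:I, P2:I, P3:M(73) | bus: BusRdX,Flush
[10] P3: load  L1 | P0:I, P1:I, P2:I, P3:M(73) | bus: none

memory[L3] = 0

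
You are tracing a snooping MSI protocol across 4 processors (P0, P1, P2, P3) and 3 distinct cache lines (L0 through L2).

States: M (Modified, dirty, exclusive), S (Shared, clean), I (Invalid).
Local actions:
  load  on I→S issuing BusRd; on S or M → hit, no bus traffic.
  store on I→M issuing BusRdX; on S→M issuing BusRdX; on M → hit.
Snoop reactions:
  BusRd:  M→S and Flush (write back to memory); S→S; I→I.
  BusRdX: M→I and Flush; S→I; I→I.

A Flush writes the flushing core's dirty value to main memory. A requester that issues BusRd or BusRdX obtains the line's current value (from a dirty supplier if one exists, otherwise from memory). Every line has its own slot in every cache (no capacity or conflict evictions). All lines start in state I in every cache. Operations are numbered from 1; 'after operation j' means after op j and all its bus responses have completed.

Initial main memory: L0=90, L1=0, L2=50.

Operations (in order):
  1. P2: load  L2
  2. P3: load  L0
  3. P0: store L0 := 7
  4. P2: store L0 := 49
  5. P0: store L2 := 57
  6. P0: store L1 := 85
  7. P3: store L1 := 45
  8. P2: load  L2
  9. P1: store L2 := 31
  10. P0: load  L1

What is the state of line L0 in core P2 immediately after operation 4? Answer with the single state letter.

1. P2: load  L2  bus=[BusRd]  L2: P0=I P1=I P2=S P3=I  mem[L2]=50
2. P3: load  L0  bus=[BusRd]  L0: P0=I P1=I P2=I P3=S  mem[L0]=90
3. P0: store L0 := 7  bus=[BusRdX]  L0: P0=M P1=I P2=I P3=I  mem[L0]=90
4. P2: store L0 := 49  bus=[BusRdX,Flush]  L0: P0=I P1=I P2=M P3=I  mem[L0]=7
5. P0: store L2 := 57  bus=[BusRdX]  L2: P0=M P1=I P2=I P3=I  mem[L2]=50
6. P0: store L1 := 85  bus=[BusRdX]  L1: P0=M P1=I P2=I P3=I  mem[L1]=0
7. P3: store L1 := 45  bus=[BusRdX,Flush]  L1: P0=I P1=I P2=I P3=M  mem[L1]=85
8. P2: load  L2  bus=[BusRd,Flush]  L2: P0=S P1=I P2=S P3=I  mem[L2]=57
9. P1: store L2 := 31  bus=[BusRdX]  L2: P0=I P1=M P2=I P3=I  mem[L2]=57
10. P0: load  L1  bus=[BusRd,Flush]  L1: P0=S P1=I P2=I P3=S  mem[L1]=45

state = M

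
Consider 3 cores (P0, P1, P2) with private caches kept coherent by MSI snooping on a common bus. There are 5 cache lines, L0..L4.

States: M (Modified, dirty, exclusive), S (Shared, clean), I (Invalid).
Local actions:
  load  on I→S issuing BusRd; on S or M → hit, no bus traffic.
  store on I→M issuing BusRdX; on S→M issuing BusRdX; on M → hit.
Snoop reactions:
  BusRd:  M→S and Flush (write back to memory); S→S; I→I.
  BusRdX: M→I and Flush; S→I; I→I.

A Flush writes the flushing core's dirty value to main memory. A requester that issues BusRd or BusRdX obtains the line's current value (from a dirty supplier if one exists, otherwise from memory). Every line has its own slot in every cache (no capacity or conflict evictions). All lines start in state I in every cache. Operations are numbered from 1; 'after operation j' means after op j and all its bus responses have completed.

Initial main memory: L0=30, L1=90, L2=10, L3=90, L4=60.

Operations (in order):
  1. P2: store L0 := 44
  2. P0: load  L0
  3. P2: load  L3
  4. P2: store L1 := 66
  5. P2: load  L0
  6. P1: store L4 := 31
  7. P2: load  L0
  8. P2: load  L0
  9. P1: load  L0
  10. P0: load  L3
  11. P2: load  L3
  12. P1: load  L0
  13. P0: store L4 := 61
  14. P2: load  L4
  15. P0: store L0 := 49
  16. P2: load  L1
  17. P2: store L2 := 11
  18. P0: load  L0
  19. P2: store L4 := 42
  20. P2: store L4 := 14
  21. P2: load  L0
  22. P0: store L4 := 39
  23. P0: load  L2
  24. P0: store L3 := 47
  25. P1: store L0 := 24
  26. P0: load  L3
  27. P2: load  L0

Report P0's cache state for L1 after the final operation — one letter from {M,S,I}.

state = I

step 1: P2: store L0 := 44  ⟶  IIM  (L0)  txn=BusRdX  M[L0]=30
step 2: P0: load  L0  ⟶  SIS  (L0)  txn=BusRd+Flush  M[L0]=44
step 3: P2: load  L3  ⟶  IIS  (L3)  txn=BusRd  M[L3]=90
step 4: P2: store L1 := 66  ⟶  IIM  (L1)  txn=BusRdX  M[L1]=90
step 5: P2: load  L0  ⟶  SIS  (L0)  txn=∅  M[L0]=44
step 6: P1: store L4 := 31  ⟶  IMI  (L4)  txn=BusRdX  M[L4]=60
step 7: P2: load  L0  ⟶  SIS  (L0)  txn=∅  M[L0]=44
step 8: P2: load  L0  ⟶  SIS  (L0)  txn=∅  M[L0]=44
step 9: P1: load  L0  ⟶  SSS  (L0)  txn=BusRd  M[L0]=44
step 10: P0: load  L3  ⟶  SIS  (L3)  txn=BusRd  M[L3]=90
step 11: P2: load  L3  ⟶  SIS  (L3)  txn=∅  M[L3]=90
step 12: P1: load  L0  ⟶  SSS  (L0)  txn=∅  M[L0]=44
step 13: P0: store L4 := 61  ⟶  MII  (L4)  txn=BusRdX+Flush  M[L4]=31
step 14: P2: load  L4  ⟶  SIS  (L4)  txn=BusRd+Flush  M[L4]=61
step 15: P0: store L0 := 49  ⟶  MII  (L0)  txn=BusRdX  M[L0]=44
step 16: P2: load  L1  ⟶  IIM  (L1)  txn=∅  M[L1]=90
step 17: P2: store L2 := 11  ⟶  IIM  (L2)  txn=BusRdX  M[L2]=10
step 18: P0: load  L0  ⟶  MII  (L0)  txn=∅  M[L0]=44
step 19: P2: store L4 := 42  ⟶  IIM  (L4)  txn=BusRdX  M[L4]=61
step 20: P2: store L4 := 14  ⟶  IIM  (L4)  txn=∅  M[L4]=61
step 21: P2: load  L0  ⟶  SIS  (L0)  txn=BusRd+Flush  M[L0]=49
step 22: P0: store L4 := 39  ⟶  MII  (L4)  txn=BusRdX+Flush  M[L4]=14
step 23: P0: load  L2  ⟶  SIS  (L2)  txn=BusRd+Flush  M[L2]=11
step 24: P0: store L3 := 47  ⟶  MII  (L3)  txn=BusRdX  M[L3]=90
step 25: P1: store L0 := 24  ⟶  IMI  (L0)  txn=BusRdX  M[L0]=49
step 26: P0: load  L3  ⟶  MII  (L3)  txn=∅  M[L3]=90
step 27: P2: load  L0  ⟶  ISS  (L0)  txn=BusRd+Flush  M[L0]=24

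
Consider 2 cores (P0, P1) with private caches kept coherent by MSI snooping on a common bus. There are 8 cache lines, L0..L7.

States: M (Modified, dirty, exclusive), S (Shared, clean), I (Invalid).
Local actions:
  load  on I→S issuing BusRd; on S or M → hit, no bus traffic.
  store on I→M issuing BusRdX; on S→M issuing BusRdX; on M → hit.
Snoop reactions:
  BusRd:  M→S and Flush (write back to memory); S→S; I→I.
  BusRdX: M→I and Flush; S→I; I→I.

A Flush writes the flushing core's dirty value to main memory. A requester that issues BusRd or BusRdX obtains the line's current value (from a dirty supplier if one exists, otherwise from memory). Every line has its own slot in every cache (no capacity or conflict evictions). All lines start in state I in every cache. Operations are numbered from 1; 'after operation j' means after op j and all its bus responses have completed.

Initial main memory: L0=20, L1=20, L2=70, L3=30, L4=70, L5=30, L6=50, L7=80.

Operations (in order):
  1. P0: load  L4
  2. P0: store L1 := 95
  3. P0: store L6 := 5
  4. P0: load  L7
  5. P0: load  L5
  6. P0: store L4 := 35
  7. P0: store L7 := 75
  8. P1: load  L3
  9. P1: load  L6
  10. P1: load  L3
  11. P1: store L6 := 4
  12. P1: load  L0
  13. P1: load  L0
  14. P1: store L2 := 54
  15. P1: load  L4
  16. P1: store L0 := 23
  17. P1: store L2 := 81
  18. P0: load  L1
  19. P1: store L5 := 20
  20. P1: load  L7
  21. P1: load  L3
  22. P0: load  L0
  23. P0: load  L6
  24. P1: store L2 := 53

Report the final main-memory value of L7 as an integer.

  op1 P0: load  L4 → S/I on L4; bus BusRd; mem=70
  op2 P0: store L1 := 95 → M/I on L1; bus BusRdX; mem=20
  op3 P0: store L6 := 5 → M/I on L6; bus BusRdX; mem=50
  op4 P0: load  L7 → S/I on L7; bus BusRd; mem=80
  op5 P0: load  L5 → S/I on L5; bus BusRd; mem=30
  op6 P0: store L4 := 35 → M/I on L4; bus BusRdX; mem=70
  op7 P0: store L7 := 75 → M/I on L7; bus BusRdX; mem=80
  op8 P1: load  L3 → I/S on L3; bus BusRd; mem=30
  op9 P1: load  L6 → S/S on L6; bus BusRd Flush; mem=5
  op10 P1: load  L3 → I/S on L3; bus (none); mem=30
  op11 P1: store L6 := 4 → I/M on L6; bus BusRdX; mem=5
  op12 P1: load  L0 → I/S on L0; bus BusRd; mem=20
  op13 P1: load  L0 → I/S on L0; bus (none); mem=20
  op14 P1: store L2 := 54 → I/M on L2; bus BusRdX; mem=70
  op15 P1: load  L4 → S/S on L4; bus BusRd Flush; mem=35
  op16 P1: store L0 := 23 → I/M on L0; bus BusRdX; mem=20
  op17 P1: store L2 := 81 → I/M on L2; bus (none); mem=70
  op18 P0: load  L1 → M/I on L1; bus (none); mem=20
  op19 P1: store L5 := 20 → I/M on L5; bus BusRdX; mem=30
  op20 P1: load  L7 → S/S on L7; bus BusRd Flush; mem=75
  op21 P1: load  L3 → I/S on L3; bus (none); mem=30
  op22 P0: load  L0 → S/S on L0; bus BusRd Flush; mem=23
  op23 P0: load  L6 → S/S on L6; bus BusRd Flush; mem=4
  op24 P1: store L2 := 53 → I/M on L2; bus (none); mem=70

memory[L7] = 75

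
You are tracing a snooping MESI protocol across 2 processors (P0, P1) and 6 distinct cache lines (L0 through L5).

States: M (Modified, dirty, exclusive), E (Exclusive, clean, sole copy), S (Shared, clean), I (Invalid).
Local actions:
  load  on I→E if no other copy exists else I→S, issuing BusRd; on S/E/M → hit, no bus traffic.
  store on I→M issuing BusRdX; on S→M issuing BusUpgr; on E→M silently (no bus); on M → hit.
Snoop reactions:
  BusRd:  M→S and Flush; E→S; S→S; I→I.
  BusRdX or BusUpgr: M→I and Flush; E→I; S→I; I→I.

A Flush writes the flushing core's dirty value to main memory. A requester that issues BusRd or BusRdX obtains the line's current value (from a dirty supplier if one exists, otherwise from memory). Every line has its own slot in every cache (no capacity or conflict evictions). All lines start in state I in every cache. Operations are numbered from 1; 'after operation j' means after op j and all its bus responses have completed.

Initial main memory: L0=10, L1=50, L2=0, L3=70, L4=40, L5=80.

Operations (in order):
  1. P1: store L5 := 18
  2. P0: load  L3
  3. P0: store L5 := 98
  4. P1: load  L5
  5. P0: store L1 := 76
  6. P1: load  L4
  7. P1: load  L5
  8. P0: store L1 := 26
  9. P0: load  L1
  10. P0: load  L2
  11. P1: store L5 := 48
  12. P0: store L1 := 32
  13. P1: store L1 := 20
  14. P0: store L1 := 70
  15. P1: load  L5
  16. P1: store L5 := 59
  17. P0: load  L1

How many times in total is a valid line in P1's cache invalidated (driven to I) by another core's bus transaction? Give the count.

invalidations = 2

  op1 P1: store L5 := 18 → I/M on L5; bus BusRdX; mem=80
  op2 P0: load  L3 → E/I on L3; bus BusRd; mem=70
  op3 P0: store L5 := 98 → M/I on L5; bus BusRdX Flush; mem=18
  op4 P1: load  L5 → S/S on L5; bus BusRd Flush; mem=98
  op5 P0: store L1 := 76 → M/I on L1; bus BusRdX; mem=50
  op6 P1: load  L4 → I/E on L4; bus BusRd; mem=40
  op7 P1: load  L5 → S/S on L5; bus (none); mem=98
  op8 P0: store L1 := 26 → M/I on L1; bus (none); mem=50
  op9 P0: load  L1 → M/I on L1; bus (none); mem=50
  op10 P0: load  L2 → E/I on L2; bus BusRd; mem=0
  op11 P1: store L5 := 48 → I/M on L5; bus BusUpgr; mem=98
  op12 P0: store L1 := 32 → M/I on L1; bus (none); mem=50
  op13 P1: store L1 := 20 → I/M on L1; bus BusRdX Flush; mem=32
  op14 P0: store L1 := 70 → M/I on L1; bus BusRdX Flush; mem=20
  op15 P1: load  L5 → I/M on L5; bus (none); mem=98
  op16 P1: store L5 := 59 → I/M on L5; bus (none); mem=98
  op17 P0: load  L1 → M/I on L1; bus (none); mem=20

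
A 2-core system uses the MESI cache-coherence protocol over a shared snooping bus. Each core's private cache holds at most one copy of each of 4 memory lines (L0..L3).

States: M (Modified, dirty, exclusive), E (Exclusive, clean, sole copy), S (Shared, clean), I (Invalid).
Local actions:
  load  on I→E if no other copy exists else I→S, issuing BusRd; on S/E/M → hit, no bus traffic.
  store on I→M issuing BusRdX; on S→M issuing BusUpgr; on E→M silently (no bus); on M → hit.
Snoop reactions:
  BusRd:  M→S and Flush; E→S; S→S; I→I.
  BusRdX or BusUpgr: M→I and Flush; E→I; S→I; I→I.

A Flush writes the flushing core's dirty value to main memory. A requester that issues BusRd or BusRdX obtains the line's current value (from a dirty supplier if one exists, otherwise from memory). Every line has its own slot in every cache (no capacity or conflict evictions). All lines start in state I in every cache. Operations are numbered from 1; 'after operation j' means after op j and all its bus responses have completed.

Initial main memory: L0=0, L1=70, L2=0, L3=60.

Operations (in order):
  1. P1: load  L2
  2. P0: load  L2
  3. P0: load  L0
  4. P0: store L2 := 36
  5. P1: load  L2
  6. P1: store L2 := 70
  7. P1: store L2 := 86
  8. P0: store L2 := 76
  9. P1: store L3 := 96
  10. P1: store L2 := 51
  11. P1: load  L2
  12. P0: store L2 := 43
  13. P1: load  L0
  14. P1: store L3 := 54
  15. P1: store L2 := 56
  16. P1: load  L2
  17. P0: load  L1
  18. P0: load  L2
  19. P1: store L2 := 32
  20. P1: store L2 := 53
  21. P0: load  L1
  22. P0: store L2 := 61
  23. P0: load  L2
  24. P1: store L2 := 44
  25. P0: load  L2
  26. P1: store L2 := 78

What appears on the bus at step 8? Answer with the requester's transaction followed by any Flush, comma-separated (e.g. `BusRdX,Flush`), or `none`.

[1] P1: load  L2 | P0:I, P1:E(0) | bus: BusRd
[2] P0: load  L2 | P0:S(0), P1:S(0) | bus: BusRd
[3] P0: load  L0 | P0:E(0), P1:I | bus: BusRd
[4] P0: store L2 := 36 | P0:M(36), P1:I | bus: BusUpgr
[5] P1: load  L2 | P0:S(36), P1:S(36) | bus: BusRd,Flush
[6] P1: store L2 := 70 | P0:I, P1:M(70) | bus: BusUpgr
[7] P1: store L2 := 86 | P0:I, P1:M(86) | bus: none
[8] P0: store L2 := 76 | P0:M(76), P1:I | bus: BusRdX,Flush
[9] P1: store L3 := 96 | P0:I, P1:M(96) | bus: BusRdX
[10] P1: store L2 := 51 | P0:I, P1:M(51) | bus: BusRdX,Flush
[11] P1: load  L2 | P0:I, P1:M(51) | bus: none
[12] P0: store L2 := 43 | P0:M(43), P1:I | bus: BusRdX,Flush
[13] P1: load  L0 | P0:S(0), P1:S(0) | bus: BusRd
[14] P1: store L3 := 54 | P0:I, P1:M(54) | bus: none
[15] P1: store L2 := 56 | P0:I, P1:M(56) | bus: BusRdX,Flush
[16] P1: load  L2 | P0:I, P1:M(56) | bus: none
[17] P0: load  L1 | P0:E(70), P1:I | bus: BusRd
[18] P0: load  L2 | P0:S(56), P1:S(56) | bus: BusRd,Flush
[19] P1: store L2 := 32 | P0:I, P1:M(32) | bus: BusUpgr
[20] P1: store L2 := 53 | P0:I, P1:M(53) | bus: none
[21] P0: load  L1 | P0:E(70), P1:I | bus: none
[22] P0: store L2 := 61 | P0:M(61), P1:I | bus: BusRdX,Flush
[23] P0: load  L2 | P0:M(61), P1:I | bus: none
[24] P1: store L2 := 44 | P0:I, P1:M(44) | bus: BusRdX,Flush
[25] P0: load  L2 | P0:S(44), P1:S(44) | bus: BusRd,Flush
[26] P1: store L2 := 78 | P0:I, P1:M(78) | bus: BusUpgr

bus = BusRdX,Flush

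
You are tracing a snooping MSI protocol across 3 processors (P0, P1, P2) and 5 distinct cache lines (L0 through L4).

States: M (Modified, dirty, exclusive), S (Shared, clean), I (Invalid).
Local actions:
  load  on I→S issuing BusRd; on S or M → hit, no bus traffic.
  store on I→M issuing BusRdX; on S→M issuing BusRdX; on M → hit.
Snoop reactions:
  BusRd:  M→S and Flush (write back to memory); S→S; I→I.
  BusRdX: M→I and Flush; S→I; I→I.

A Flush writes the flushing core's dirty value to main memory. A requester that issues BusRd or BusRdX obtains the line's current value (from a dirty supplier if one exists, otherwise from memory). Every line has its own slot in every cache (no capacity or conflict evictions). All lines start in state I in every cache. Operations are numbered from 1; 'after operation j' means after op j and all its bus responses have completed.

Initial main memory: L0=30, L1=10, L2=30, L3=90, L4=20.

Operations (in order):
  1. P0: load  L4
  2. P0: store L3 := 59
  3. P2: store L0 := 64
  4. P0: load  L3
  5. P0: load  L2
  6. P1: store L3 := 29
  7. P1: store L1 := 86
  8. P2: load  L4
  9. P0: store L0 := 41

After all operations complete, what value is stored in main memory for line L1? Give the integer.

memory[L1] = 10

  op1 P0: load  L4 → S/I/I on L4; bus BusRd; mem=20
  op2 P0: store L3 := 59 → M/I/I on L3; bus BusRdX; mem=90
  op3 P2: store L0 := 64 → I/I/M on L0; bus BusRdX; mem=30
  op4 P0: load  L3 → M/I/I on L3; bus (none); mem=90
  op5 P0: load  L2 → S/I/I on L2; bus BusRd; mem=30
  op6 P1: store L3 := 29 → I/M/I on L3; bus BusRdX Flush; mem=59
  op7 P1: store L1 := 86 → I/M/I on L1; bus BusRdX; mem=10
  op8 P2: load  L4 → S/I/S on L4; bus BusRd; mem=20
  op9 P0: store L0 := 41 → M/I/I on L0; bus BusRdX Flush; mem=64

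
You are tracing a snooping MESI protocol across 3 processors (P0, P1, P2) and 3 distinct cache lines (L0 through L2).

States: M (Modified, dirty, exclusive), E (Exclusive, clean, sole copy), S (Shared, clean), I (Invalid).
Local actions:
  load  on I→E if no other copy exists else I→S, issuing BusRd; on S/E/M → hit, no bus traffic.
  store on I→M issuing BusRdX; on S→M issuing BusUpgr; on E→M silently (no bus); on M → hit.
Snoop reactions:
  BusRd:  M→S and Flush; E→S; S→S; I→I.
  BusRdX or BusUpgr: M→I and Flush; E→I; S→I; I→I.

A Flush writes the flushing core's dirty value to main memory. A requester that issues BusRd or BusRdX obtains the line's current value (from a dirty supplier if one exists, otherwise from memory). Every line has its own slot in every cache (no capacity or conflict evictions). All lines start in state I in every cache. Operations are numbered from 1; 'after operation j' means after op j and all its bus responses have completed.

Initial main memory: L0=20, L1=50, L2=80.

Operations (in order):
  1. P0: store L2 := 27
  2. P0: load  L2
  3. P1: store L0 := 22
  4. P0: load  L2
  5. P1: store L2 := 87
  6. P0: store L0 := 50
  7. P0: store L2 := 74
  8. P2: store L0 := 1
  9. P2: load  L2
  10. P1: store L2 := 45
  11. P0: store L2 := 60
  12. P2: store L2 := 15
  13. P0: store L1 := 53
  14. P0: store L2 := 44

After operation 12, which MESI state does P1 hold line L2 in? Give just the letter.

  op1 P0: store L2 := 27 → M/I/I on L2; bus BusRdX; mem=80
  op2 P0: load  L2 → M/I/I on L2; bus (none); mem=80
  op3 P1: store L0 := 22 → I/M/I on L0; bus BusRdX; mem=20
  op4 P0: load  L2 → M/I/I on L2; bus (none); mem=80
  op5 P1: store L2 := 87 → I/M/I on L2; bus BusRdX Flush; mem=27
  op6 P0: store L0 := 50 → M/I/I on L0; bus BusRdX Flush; mem=22
  op7 P0: store L2 := 74 → M/I/I on L2; bus BusRdX Flush; mem=87
  op8 P2: store L0 := 1 → I/I/M on L0; bus BusRdX Flush; mem=50
  op9 P2: load  L2 → S/I/S on L2; bus BusRd Flush; mem=74
  op10 P1: store L2 := 45 → I/M/I on L2; bus BusRdX; mem=74
  op11 P0: store L2 := 60 → M/I/I on L2; bus BusRdX Flush; mem=45
  op12 P2: store L2 := 15 → I/I/M on L2; bus BusRdX Flush; mem=60
  op13 P0: store L1 := 53 → M/I/I on L1; bus BusRdX; mem=50
  op14 P0: store L2 := 44 → M/I/I on L2; bus BusRdX Flush; mem=15

state = I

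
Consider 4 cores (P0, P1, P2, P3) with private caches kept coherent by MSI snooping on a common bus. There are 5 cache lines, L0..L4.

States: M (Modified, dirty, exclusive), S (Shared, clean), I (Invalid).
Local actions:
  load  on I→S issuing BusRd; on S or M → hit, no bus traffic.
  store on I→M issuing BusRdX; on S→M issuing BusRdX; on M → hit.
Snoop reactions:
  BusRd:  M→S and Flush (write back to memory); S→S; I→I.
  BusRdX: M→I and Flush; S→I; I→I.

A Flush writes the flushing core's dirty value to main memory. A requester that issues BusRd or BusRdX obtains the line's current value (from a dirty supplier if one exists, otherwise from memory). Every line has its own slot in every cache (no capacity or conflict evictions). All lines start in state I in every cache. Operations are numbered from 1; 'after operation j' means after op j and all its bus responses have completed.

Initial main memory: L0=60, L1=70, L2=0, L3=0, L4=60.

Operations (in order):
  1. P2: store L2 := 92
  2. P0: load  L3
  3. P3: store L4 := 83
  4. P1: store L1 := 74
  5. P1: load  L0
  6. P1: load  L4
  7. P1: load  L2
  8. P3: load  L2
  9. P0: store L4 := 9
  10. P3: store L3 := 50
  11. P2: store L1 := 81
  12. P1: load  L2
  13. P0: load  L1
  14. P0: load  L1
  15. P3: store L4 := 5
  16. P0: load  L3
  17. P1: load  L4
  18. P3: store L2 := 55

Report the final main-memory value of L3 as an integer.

memory[L3] = 50

  op1 P2: store L2 := 92 → I/I/M/I on L2; bus BusRdX; mem=0
  op2 P0: load  L3 → S/I/I/I on L3; bus BusRd; mem=0
  op3 P3: store L4 := 83 → I/I/I/M on L4; bus BusRdX; mem=60
  op4 P1: store L1 := 74 → I/M/I/I on L1; bus BusRdX; mem=70
  op5 P1: load  L0 → I/S/I/I on L0; bus BusRd; mem=60
  op6 P1: load  L4 → I/S/I/S on L4; bus BusRd Flush; mem=83
  op7 P1: load  L2 → I/S/S/I on L2; bus BusRd Flush; mem=92
  op8 P3: load  L2 → I/S/S/S on L2; bus BusRd; mem=92
  op9 P0: store L4 := 9 → M/I/I/I on L4; bus BusRdX; mem=83
  op10 P3: store L3 := 50 → I/I/I/M on L3; bus BusRdX; mem=0
  op11 P2: store L1 := 81 → I/I/M/I on L1; bus BusRdX Flush; mem=74
  op12 P1: load  L2 → I/S/S/S on L2; bus (none); mem=92
  op13 P0: load  L1 → S/I/S/I on L1; bus BusRd Flush; mem=81
  op14 P0: load  L1 → S/I/S/I on L1; bus (none); mem=81
  op15 P3: store L4 := 5 → I/I/I/M on L4; bus BusRdX Flush; mem=9
  op16 P0: load  L3 → S/I/I/S on L3; bus BusRd Flush; mem=50
  op17 P1: load  L4 → I/S/I/S on L4; bus BusRd Flush; mem=5
  op18 P3: store L2 := 55 → I/I/I/M on L2; bus BusRdX; mem=92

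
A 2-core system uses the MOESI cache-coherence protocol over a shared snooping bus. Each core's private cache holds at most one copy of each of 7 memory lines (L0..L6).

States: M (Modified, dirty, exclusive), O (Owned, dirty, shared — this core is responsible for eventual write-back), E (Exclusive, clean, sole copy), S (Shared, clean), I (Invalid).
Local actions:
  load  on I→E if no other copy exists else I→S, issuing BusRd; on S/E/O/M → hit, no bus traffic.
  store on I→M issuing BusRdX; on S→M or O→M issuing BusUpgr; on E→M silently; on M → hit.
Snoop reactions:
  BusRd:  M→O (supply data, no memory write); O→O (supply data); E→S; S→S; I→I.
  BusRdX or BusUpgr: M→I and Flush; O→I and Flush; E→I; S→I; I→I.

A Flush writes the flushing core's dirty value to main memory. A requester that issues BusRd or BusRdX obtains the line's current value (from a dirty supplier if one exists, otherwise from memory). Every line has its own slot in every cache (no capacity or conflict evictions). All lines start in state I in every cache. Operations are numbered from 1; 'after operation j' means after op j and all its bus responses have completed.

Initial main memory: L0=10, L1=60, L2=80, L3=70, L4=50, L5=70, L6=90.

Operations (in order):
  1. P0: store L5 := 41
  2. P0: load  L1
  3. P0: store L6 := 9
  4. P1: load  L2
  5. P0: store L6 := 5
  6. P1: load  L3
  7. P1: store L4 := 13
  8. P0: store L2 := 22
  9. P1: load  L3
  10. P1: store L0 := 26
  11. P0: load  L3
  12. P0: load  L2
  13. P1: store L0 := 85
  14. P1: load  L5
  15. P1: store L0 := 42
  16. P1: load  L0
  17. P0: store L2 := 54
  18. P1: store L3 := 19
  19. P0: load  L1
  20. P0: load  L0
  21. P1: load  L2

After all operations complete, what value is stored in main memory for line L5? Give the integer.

memory[L5] = 70

[1] P0: store L5 := 41 | P0:M(41), P1:I | bus: BusRdX
[2] P0: load  L1 | P0:E(60), P1:I | bus: BusRd
[3] P0: store L6 := 9 | P0:M(9), P1:I | bus: BusRdX
[4] P1: load  L2 | P0:I, P1:E(80) | bus: BusRd
[5] P0: store L6 := 5 | P0:M(5), P1:I | bus: none
[6] P1: load  L3 | P0:I, P1:E(70) | bus: BusRd
[7] P1: store L4 := 13 | P0:I, P1:M(13) | bus: BusRdX
[8] P0: store L2 := 22 | P0:M(22), P1:I | bus: BusRdX
[9] P1: load  L3 | P0:I, P1:E(70) | bus: none
[10] P1: store L0 := 26 | P0:I, P1:M(26) | bus: BusRdX
[11] P0: load  L3 | P0:S(70), P1:S(70) | bus: BusRd
[12] P0: load  L2 | P0:M(22), P1:I | bus: none
[13] P1: store L0 := 85 | P0:I, P1:M(85) | bus: none
[14] P1: load  L5 | P0:O(41), P1:S(41) | bus: BusRd
[15] P1: store L0 := 42 | P0:I, P1:M(42) | bus: none
[16] P1: load  L0 | P0:I, P1:M(42) | bus: none
[17] P0: store L2 := 54 | P0:M(54), P1:I | bus: none
[18] P1: store L3 := 19 | P0:I, P1:M(19) | bus: BusUpgr
[19] P0: load  L1 | P0:E(60), P1:I | bus: none
[20] P0: load  L0 | P0:S(42), P1:O(42) | bus: BusRd
[21] P1: load  L2 | P0:O(54), P1:S(54) | bus: BusRd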